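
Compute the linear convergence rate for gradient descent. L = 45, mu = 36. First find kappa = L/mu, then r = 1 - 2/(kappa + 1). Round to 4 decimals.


Step 1: Compute the condition number.
kappa = L/mu = 45/36 = 1.25
Step 2: Compute the convergence rate.
r = 1 - 2/(kappa + 1) = 1 - 2*mu/(L + mu) = (L - mu)/(L + mu) = 9/81 = 0.1111


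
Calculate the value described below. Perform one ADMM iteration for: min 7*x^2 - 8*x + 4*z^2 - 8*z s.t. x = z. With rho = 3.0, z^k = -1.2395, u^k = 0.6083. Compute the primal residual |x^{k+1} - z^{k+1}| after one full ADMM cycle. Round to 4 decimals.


ADMM iteration with rho = 3.0, z^k = -1.2395, u^k = 0.6083
Step 1: x-update.
Minimize 7*x^2 - 8*x + (3.0/2)*(x + 1.2395 + 0.6083)^2
FOC: (2*7 + 3.0)*x = 8 + 3.0*(-1.2395 - 0.6083)
x^{k+1} = 0.1445
Step 2: z-update.
Minimize 4*z^2 - 8*z + (3.0/2)*(0.1445 - z + 0.6083)^2
FOC: (2*4 + 3.0)*z = 8 + 3.0*(0.1445 + 0.6083)
z^{k+1} = 0.9326
Step 3: u-update.
u^{k+1} = 0.6083 + 0.1445 - 0.9326 = -0.1798
Step 4: Primal residual = |0.1445 - 0.9326| = 0.7881


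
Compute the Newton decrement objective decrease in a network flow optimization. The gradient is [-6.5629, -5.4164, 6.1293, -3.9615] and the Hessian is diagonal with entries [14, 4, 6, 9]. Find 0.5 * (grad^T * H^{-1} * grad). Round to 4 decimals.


Step 1: H is diagonal, so H^(-1) * g = [-0.4688, -1.3541, 1.0216, -0.4402].
Step 2: g^T H^(-1) g = sum_i g_i^2 / H_ii
  = (-6.5629)^2/14 + (-5.4164)^2/4 + (6.1293)^2/6 + (-3.9615)^2/9
  = 3.0765 + 7.3343 + 6.2614 + 1.7437 = 18.416
Step 3: Objective decrease = 0.5 * g^T H^(-1) g = 9.208


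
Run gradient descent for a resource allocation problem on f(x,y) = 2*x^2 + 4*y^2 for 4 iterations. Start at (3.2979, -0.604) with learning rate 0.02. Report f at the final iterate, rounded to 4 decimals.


Gradient descent on f(x,y) = 2*x^2 + 4*y^2.
Starting point: (3.2979, -0.604), alpha = 0.02
Step 1: grad_x = 2*2*3.2979 = 13.1916, grad_y = 2*4*-0.604 = -4.832
  x_1 = 3.2979 - 0.02*13.1916 = 3.0341
  y_1 = -0.604 - 0.02*-4.832 = -0.5074
Step 2: grad_x = 2*2*3.0341 = 12.1363, grad_y = 2*4*-0.5074 = -4.0589
  x_2 = 3.0341 - 0.02*12.1363 = 2.7913
  y_2 = -0.5074 - 0.02*-4.0589 = -0.4262
Step 3: grad_x = 2*2*2.7913 = 11.1654, grad_y = 2*4*-0.4262 = -3.4095
  x_3 = 2.7913 - 0.02*11.1654 = 2.568
  y_3 = -0.4262 - 0.02*-3.4095 = -0.358
Step 4: grad_x = 2*2*2.568 = 10.2721, grad_y = 2*4*-0.358 = -2.8639
  x_4 = 2.568 - 0.02*10.2721 = 2.3626
  y_4 = -0.358 - 0.02*-2.8639 = -0.3007
f(2.3626, -0.3007) = 2*2.3626^2 + 4*(-0.3007)^2 = 11.5254


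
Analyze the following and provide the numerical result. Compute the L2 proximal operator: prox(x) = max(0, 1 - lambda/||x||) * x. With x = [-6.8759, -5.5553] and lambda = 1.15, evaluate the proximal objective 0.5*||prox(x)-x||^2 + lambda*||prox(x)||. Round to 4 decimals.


Step 1: Compute ||x||.
||x|| = 8.8396
Step 2: Compute scaling factor.
scale = max(0, 1 - 1.15/8.8396) = 0.8699
Step 3: prox(x) = [-5.9814, -4.8326]
||prox(x)|| = 7.6896
Step 4: Proximal objective.
0.5*||prox-x||^2 = 0.6613
lambda*||prox|| = 8.843
Total = 9.5043


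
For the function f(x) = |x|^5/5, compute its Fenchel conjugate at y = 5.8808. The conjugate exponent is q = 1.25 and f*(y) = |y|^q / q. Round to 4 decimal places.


The conjugate exponent q satisfies 1/p + 1/q = 1.
p = 5, so q = 5/(5 - 1) = 1.25
|y|^q = 5.8808^1.25 = 9.1579
f*(5.8808) = 9.1579 / 1.25 = 7.3263


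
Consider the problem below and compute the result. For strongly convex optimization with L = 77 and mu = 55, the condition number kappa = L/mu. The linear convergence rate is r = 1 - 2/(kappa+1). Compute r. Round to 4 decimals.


Step 1: Compute the condition number.
kappa = L/mu = 77/55 = 1.4
Step 2: Compute the convergence rate.
r = 1 - 2/(kappa + 1) = 1 - 2*mu/(L + mu) = (L - mu)/(L + mu) = 22/132 = 0.1667


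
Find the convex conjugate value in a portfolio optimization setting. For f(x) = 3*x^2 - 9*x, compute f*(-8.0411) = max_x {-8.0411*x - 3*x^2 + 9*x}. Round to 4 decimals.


f*(y) = sup_x {y*x - a*x^2 - b*x} = sup_x {(y-b)*x - a*x^2}
FOC: (y - b) - 2a*x = 0 => x* = (y - b)/(2a)
x* = (-8.0411 + 9)/(2*3) = 0.1598
f*(-8.0411) = (y-b)^2/(4a) = (-8.0411 + 9)^2/(4*3)
= 0.9195/12 = 0.0766


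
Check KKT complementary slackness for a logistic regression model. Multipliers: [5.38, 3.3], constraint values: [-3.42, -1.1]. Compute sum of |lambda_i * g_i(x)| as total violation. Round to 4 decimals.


KKT complementary slackness check:
lambda_1 * g_1 = 5.38 * -3.42 = -18.3996
lambda_2 * g_2 = 3.3 * -1.1 = -3.63
Total violation = 18.3996 + 3.63 = 22.0296


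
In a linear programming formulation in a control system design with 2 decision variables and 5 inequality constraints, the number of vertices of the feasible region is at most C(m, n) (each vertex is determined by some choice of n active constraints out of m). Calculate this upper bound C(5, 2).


Each vertex corresponds to some choice of n active constraints out of m, so the number of vertices is at most C(m, n) = m! / (n!(m-n)!).
m = 5, n = 2
Numerator: 5 * 4
Denominator: 2! = 2
C(5, 2) = 10


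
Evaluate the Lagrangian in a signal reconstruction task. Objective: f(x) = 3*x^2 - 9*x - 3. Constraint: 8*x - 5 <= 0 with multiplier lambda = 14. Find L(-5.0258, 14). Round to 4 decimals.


Step 1: Evaluate f(x).
f(-5.0258) = 3*(-5.0258)^2 - 9*(-5.0258) - 3 = 118.0082
Step 2: Evaluate g(x).
g(-5.0258) = 8*-5.0258 - 5 = -45.2064
Step 3: Compute Lagrangian.
L = 118.0082 + 14*-45.2064 = -514.8814


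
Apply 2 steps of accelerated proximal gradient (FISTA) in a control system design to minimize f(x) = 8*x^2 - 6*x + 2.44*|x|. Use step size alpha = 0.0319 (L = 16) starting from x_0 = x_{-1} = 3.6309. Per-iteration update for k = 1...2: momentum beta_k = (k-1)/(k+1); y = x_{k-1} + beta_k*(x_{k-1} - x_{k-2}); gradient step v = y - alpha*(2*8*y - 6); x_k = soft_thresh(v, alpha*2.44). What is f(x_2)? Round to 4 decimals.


FISTA on f(x) = 8*x^2 - 6*x + 2.44*|x|
L = 16, alpha = 0.0319
Iteration 1: beta = 0.0, y = 3.6309 + 0.0*(3.6309 - 3.6309) = 3.6309
  grad(y) = 52.0944, v = y - alpha*grad = 1.9691
  prox(v) = soft_thresh(1.9691, 0.0778) = 1.8913
Iteration 2: beta = 0.3333, y = 1.8913 + 0.3333*(1.8913 - 3.6309) = 1.3114
  grad(y) = 14.9819, v = y - alpha*grad = 0.8334
  prox(v) = soft_thresh(0.8334, 0.0778) = 0.7556
f(x_2) = 8*0.7556^2 - 6*0.7556 + 2.44*|0.7556| = 1.8776


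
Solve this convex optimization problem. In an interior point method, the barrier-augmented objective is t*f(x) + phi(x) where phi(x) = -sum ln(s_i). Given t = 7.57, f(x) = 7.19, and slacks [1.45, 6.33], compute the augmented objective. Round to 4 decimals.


Step 1: Compute log-barrier.
ln values: [0.3716, 1.8453]
phi = -(0.3716 + 1.8453) = -2.2169
Step 2: Compute augmented objective.
t*f(x) = 7.57*7.19 = 54.4283
Total = 54.4283 - 2.2169 = 52.2114


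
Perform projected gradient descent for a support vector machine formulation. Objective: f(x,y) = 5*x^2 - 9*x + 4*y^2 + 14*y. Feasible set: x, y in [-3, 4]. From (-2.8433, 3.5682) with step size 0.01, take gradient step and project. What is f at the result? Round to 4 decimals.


Step 1: Compute gradient at (-2.8433, 3.5682).
grad_x = 2*5*-2.8433 - 9 = -37.433
grad_y = 2*4*3.5682 + 14 = 42.5456
Step 2: Gradient step.
x_raw = -2.8433 - 0.01*-37.433 = -2.469
y_raw = 3.5682 - 0.01*42.5456 = 3.1427
Step 3: Project onto [-3, 4].
x_proj = clip(-2.469) = -2.469
y_proj = clip(3.1427) = 3.1427
Step 4: Evaluate f.
f(-2.469, 3.1427) = 136.2056


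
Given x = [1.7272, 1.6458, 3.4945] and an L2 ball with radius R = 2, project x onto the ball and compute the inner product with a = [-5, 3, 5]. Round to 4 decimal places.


Step 1: Compute ||x|| (intermediates to 6 decimals).
||x|| = sqrt(1.7272^2 + 1.6458^2 + 3.4945^2) = 4.231242
Step 2: Project.
Since ||x|| > R, scale = R/||x|| = 2/4.231242 = 0.472674, proj(x) = scale * x
proj(x) = [0.816403, 0.777927, 1.651759]
Step 3: Dot product.
a^T * proj(x) = -5*0.816403 + 3*0.777927 + 5*1.651759 = 6.5106


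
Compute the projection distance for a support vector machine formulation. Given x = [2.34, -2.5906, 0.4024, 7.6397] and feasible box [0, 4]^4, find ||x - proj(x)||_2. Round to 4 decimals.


Project each component onto [0, 4].
clip(2.34) = 2.34, clip(-2.5906) = 0.0, clip(0.4024) = 0.4024, clip(7.6397) = 4.0
Projection = [2.34, 0.0, 0.4024, 4.0]
Squared diffs: [0.0, 6.7112, 0.0, 13.2474]
Distance = sqrt(19.9586) = 4.4675


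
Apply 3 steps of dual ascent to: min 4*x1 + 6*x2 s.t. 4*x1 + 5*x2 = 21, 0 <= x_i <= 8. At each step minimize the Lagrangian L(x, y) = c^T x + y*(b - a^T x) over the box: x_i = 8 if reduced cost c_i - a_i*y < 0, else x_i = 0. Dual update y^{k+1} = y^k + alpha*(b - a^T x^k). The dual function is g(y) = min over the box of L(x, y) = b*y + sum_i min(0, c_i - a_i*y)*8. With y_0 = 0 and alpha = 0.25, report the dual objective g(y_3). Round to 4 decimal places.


Dual ascent for LP: min 4*x1 + 6*x2, 4*x1 + 5*x2 = 21, 0 <= x_i <= 8
Step 1: y^k = 0.0, reduced costs: (4.0, 6.0)
  x^k = (0.0, 0.0), subgradient = b - a^T x = 21.0
  y^{k+1} = 0.0 + 0.25*21.0 = 5.25
Step 2: y^k = 5.25, reduced costs: (-17.0, -20.25)
  x^k = (8.0, 8.0), subgradient = b - a^T x = -51.0
  y^{k+1} = 5.25 + 0.25*-51.0 = -7.5
Step 3: y^k = -7.5, reduced costs: (34.0, 43.5)
  x^k = (0.0, 0.0), subgradient = b - a^T x = 21.0
  y^{k+1} = -7.5 + 0.25*21.0 = -2.25
Dual objective at y_3 = -2.25: reduced costs (13.0, 17.25), box minimizer x = (0.0, 0.0)
g(y_3) = b*y + (c1 - a1*y)*x1 + (c2 - a2*y)*x2 = 21*(-2.25) + 13.0*0.0 + 17.25*0.0 = -47.25 + 0.0 + 0.0 = -47.25


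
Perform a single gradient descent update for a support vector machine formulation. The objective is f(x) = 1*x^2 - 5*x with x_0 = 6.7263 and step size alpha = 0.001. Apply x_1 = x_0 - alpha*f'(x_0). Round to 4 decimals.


We compute the gradient at x_0 and apply the update.
f'(x) = 2*x - 5
f'(6.7263) = 2*6.7263 - 5 = 8.4526
x_1 = 6.7263 - 0.001*8.4526 = 6.7178


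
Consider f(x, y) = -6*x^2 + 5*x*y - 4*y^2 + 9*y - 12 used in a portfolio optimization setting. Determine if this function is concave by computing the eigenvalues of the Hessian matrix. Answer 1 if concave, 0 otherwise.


The Hessian of f(x,y) = -6*x^2 + 5*x*y - 4*y^2 + 9*y - 12 is:
H = [[-12, 5], [5, -8]]
Trace = -12 - 8 = -20
Determinant = -12*-8 - (5)^2 = 71
Discriminant = (-20)^2 - 4*71 = 116.0
Eigenvalues: lambda_1 = -15.3852, lambda_2 = -4.6148
The function is concave.

1


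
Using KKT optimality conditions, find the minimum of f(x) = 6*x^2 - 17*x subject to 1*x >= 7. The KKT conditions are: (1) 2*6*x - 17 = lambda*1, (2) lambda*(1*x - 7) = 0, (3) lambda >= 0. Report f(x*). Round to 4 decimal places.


Step 1: Try lambda = 0 (constraint inactive).
x_unc = 17/(2*6) = 1.4167
Check: 1*1.4167 = 1.4167 < 7 -- violated!
Step 2: Constraint must be active: 1*x = 7
x* = 7/1 = 7.0
lambda = (2*6*7.0 - 17)/1 = 67.0
Step 3: Compute optimal value.
f(x*) = 6*7.0^2 - 17*7.0 = 175.0


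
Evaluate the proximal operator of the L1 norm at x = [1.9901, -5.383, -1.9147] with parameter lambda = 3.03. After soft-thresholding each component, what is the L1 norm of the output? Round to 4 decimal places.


Soft-thresholding with lambda = 3.03:
prox(1.9901) = sign(1.9901)*max(|1.9901| - 3.03, 0) = 0.0
prox(-5.383) = sign(-5.383)*max(|-5.383| - 3.03, 0) = -2.353
prox(-1.9147) = sign(-1.9147)*max(|-1.9147| - 3.03, 0) = 0.0
prox(x) = [0.0, -2.353, 0.0]
||prox(x)||_1 = 0.0 + 2.353 + 0.0 = 2.353


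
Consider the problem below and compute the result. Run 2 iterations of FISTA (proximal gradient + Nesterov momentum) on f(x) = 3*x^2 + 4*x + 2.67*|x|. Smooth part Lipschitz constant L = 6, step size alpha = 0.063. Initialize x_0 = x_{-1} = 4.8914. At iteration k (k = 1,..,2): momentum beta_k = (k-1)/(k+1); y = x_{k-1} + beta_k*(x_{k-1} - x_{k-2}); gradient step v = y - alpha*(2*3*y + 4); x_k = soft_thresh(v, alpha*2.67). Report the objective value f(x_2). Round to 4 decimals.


FISTA on f(x) = 3*x^2 + 4*x + 2.67*|x|
L = 6, alpha = 0.063
Iteration 1: beta = 0.0, y = 4.8914 + 0.0*(4.8914 - 4.8914) = 4.8914
  grad(y) = 33.3484, v = y - alpha*grad = 2.7905
  prox(v) = soft_thresh(2.7905, 0.1682) = 2.6222
Iteration 2: beta = 0.3333, y = 2.6222 + 0.3333*(2.6222 - 4.8914) = 1.8659
  grad(y) = 15.1951, v = y - alpha*grad = 0.9086
  prox(v) = soft_thresh(0.9086, 0.1682) = 0.7404
f(x_2) = 3*0.7404^2 + 4*0.7404 + 2.67*|0.7404| = 6.5825


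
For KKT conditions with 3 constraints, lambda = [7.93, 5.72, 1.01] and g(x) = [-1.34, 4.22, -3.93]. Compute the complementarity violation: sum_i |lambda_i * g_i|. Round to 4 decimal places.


KKT complementary slackness check:
lambda_1 * g_1 = 7.93 * -1.34 = -10.6262
lambda_2 * g_2 = 5.72 * 4.22 = 24.1384
lambda_3 * g_3 = 1.01 * -3.93 = -3.9693
Total violation = 10.6262 + 24.1384 + 3.9693 = 38.7339


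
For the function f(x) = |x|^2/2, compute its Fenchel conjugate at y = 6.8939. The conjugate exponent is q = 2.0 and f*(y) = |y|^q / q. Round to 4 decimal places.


The conjugate exponent q satisfies 1/p + 1/q = 1.
p = 2, so q = 2/(2 - 1) = 2.0
|y|^q = 6.8939^2.0 = 47.5259
f*(6.8939) = 47.5259 / 2.0 = 23.7629


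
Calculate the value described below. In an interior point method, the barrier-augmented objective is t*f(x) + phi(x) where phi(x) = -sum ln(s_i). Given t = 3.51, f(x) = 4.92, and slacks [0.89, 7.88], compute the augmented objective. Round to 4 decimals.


Step 1: Compute log-barrier.
ln values: [-0.1165, 2.0643]
phi = -(-0.1165 + 2.0643) = -1.9478
Step 2: Compute augmented objective.
t*f(x) = 3.51*4.92 = 17.2692
Total = 17.2692 - 1.9478 = 15.3214


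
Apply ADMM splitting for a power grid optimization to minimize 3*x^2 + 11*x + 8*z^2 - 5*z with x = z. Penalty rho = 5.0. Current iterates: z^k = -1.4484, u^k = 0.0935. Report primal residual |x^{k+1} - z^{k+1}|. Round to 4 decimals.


ADMM iteration with rho = 5.0, z^k = -1.4484, u^k = 0.0935
Step 1: x-update.
Minimize 3*x^2 + 11*x + (5.0/2)*(x + 1.4484 + 0.0935)^2
FOC: (2*3 + 5.0)*x = -11 + 5.0*(-1.4484 - 0.0935)
x^{k+1} = -1.7009
Step 2: z-update.
Minimize 8*z^2 - 5*z + (5.0/2)*(-1.7009 - z + 0.0935)^2
FOC: (2*8 + 5.0)*z = 5 + 5.0*(-1.7009 + 0.0935)
z^{k+1} = -0.1446
Step 3: u-update.
u^{k+1} = 0.0935 - 1.7009 + 0.1446 = -1.4628
Step 4: Primal residual = |-1.7009 + 0.1446| = 1.5563


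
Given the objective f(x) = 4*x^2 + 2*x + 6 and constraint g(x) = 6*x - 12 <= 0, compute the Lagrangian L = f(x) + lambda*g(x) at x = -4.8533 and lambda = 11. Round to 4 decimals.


Step 1: Evaluate f(x).
f(-4.8533) = 4*(-4.8533)^2 + 2*(-4.8533) + 6 = 90.5115
Step 2: Evaluate g(x).
g(-4.8533) = 6*-4.8533 - 12 = -41.1198
Step 3: Compute Lagrangian.
L = 90.5115 + 11*-41.1198 = -361.8063


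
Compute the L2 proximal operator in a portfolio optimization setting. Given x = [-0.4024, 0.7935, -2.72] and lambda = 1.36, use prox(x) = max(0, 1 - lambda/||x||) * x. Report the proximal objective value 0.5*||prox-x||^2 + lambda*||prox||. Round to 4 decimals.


Step 1: Compute ||x||.
||x|| = 2.8618
Step 2: Compute scaling factor.
scale = max(0, 1 - 1.36/2.8618) = 0.5248
Step 3: prox(x) = [-0.2112, 0.4164, -1.4274]
||prox(x)|| = 1.5018
Step 4: Proximal objective.
0.5*||prox-x||^2 = 0.9248
lambda*||prox|| = 2.0424
Total = 2.9673


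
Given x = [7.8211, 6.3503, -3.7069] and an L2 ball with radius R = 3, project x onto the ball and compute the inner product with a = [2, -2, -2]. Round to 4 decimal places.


Step 1: Compute ||x|| (intermediates to 6 decimals).
||x|| = sqrt(7.8211^2 + 6.3503^2 + (-3.7069)^2) = 10.734851
Step 2: Project.
Since ||x|| > R, scale = R/||x|| = 3/10.734851 = 0.279464, proj(x) = scale * x
proj(x) = [2.185716, 1.77468, -1.035945]
Step 3: Dot product.
a^T * proj(x) = 2*2.185716 - 2*1.77468 - 2*(-1.035945) = 2.894


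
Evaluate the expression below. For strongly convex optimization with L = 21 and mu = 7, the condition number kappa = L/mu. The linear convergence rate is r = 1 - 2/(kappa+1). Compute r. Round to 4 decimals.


Step 1: Compute the condition number.
kappa = L/mu = 21/7 = 3.0
Step 2: Compute the convergence rate.
r = 1 - 2/(kappa + 1) = 1 - 2*mu/(L + mu) = (L - mu)/(L + mu) = 14/28 = 0.5


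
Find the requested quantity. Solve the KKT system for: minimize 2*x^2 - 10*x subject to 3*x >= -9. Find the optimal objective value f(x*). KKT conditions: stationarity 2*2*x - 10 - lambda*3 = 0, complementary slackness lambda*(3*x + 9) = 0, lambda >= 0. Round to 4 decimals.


Step 1: Try lambda = 0 (constraint inactive).
Stationarity: 2*2*x - 10 = 0
x* = 10/(2*2) = 2.5
Check constraint: 3*2.5 = 7.5 >= -9 -- satisfied.
Step 2: Compute optimal value.
f(x*) = 2*2.5^2 - 10*2.5 = -12.5


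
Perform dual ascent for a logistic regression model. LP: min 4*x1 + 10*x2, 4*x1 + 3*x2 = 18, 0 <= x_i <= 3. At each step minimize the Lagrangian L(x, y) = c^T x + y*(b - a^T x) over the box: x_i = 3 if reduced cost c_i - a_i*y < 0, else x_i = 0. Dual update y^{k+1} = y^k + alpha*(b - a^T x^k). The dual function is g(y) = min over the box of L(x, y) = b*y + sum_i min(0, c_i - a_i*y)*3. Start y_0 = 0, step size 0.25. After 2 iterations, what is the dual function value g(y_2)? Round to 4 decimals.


Dual ascent for LP: min 4*x1 + 10*x2, 4*x1 + 3*x2 = 18, 0 <= x_i <= 3
Step 1: y^k = 0.0, reduced costs: (4.0, 10.0)
  x^k = (0.0, 0.0), subgradient = b - a^T x = 18.0
  y^{k+1} = 0.0 + 0.25*18.0 = 4.5
Step 2: y^k = 4.5, reduced costs: (-14.0, -3.5)
  x^k = (3.0, 3.0), subgradient = b - a^T x = -3.0
  y^{k+1} = 4.5 + 0.25*-3.0 = 3.75
Dual objective at y_2 = 3.75: reduced costs (-11.0, -1.25), box minimizer x = (3.0, 3.0)
g(y_2) = b*y + (c1 - a1*y)*x1 + (c2 - a2*y)*x2 = 18*3.75 + (-11.0)*3.0 + (-1.25)*3.0 = 67.5 - 33.0 - 3.75 = 30.75


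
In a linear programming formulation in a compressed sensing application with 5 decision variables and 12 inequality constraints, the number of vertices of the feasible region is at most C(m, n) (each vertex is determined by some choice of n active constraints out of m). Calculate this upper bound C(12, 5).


Each vertex corresponds to some choice of n active constraints out of m, so the number of vertices is at most C(m, n) = m! / (n!(m-n)!).
m = 12, n = 5
Numerator: 12 * 11 * 10 * 9 * 8
Denominator: 5! = 120
C(12, 5) = 792


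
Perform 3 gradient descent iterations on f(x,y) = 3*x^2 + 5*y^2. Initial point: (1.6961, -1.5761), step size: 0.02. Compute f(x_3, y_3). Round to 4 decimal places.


Gradient descent on f(x,y) = 3*x^2 + 5*y^2.
Starting point: (1.6961, -1.5761), alpha = 0.02
Step 1: grad_x = 2*3*1.6961 = 10.1766, grad_y = 2*5*-1.5761 = -15.761
  x_1 = 1.6961 - 0.02*10.1766 = 1.4926
  y_1 = -1.5761 - 0.02*-15.761 = -1.2609
Step 2: grad_x = 2*3*1.4926 = 8.9554, grad_y = 2*5*-1.2609 = -12.6088
  x_2 = 1.4926 - 0.02*8.9554 = 1.3135
  y_2 = -1.2609 - 0.02*-12.6088 = -1.0087
Step 3: grad_x = 2*3*1.3135 = 7.8808, grad_y = 2*5*-1.0087 = -10.087
  x_3 = 1.3135 - 0.02*7.8808 = 1.1558
  y_3 = -1.0087 - 0.02*-10.087 = -0.807
f(1.1558, -0.807) = 3*1.1558^2 + 5*(-0.807)^2 = 7.2639


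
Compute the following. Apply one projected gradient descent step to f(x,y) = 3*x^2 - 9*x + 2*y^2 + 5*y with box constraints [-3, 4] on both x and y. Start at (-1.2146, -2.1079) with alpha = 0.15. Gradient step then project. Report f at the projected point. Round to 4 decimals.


Step 1: Compute gradient at (-1.2146, -2.1079).
grad_x = 2*3*-1.2146 - 9 = -16.2876
grad_y = 2*2*-2.1079 + 5 = -3.4316
Step 2: Gradient step.
x_raw = -1.2146 - 0.15*-16.2876 = 1.2285
y_raw = -2.1079 - 0.15*-3.4316 = -1.5932
Step 3: Project onto [-3, 4].
x_proj = clip(1.2285) = 1.2285
y_proj = clip(-1.5932) = -1.5932
Step 4: Evaluate f.
f(1.2285, -1.5932) = -9.4184


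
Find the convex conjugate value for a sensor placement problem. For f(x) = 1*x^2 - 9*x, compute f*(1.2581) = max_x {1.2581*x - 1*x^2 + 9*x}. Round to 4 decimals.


f*(y) = sup_x {y*x - a*x^2 - b*x} = sup_x {(y-b)*x - a*x^2}
FOC: (y - b) - 2a*x = 0 => x* = (y - b)/(2a)
x* = (1.2581 + 9)/(2*1) = 5.1291
f*(1.2581) = (y-b)^2/(4a) = (1.2581 + 9)^2/(4*1)
= 105.2286/4 = 26.3072


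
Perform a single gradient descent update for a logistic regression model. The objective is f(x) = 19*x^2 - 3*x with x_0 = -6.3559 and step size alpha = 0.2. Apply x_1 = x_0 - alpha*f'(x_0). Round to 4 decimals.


We compute the gradient at x_0 and apply the update.
f'(x) = 38*x - 3
f'(-6.3559) = 38*-6.3559 - 3 = -244.5242
x_1 = -6.3559 - 0.2*-244.5242 = 42.5489


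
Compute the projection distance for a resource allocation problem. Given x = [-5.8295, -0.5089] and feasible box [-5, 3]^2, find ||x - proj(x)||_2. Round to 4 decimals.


Project each component onto [-5, 3].
clip(-5.8295) = -5.0, clip(-0.5089) = -0.5089
Projection = [-5.0, -0.5089]
Squared diffs: [0.6881, 0.0]
Distance = sqrt(0.6881) = 0.8295


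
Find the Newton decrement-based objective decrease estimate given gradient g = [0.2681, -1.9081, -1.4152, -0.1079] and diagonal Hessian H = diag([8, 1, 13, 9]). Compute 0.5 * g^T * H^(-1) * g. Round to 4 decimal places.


Step 1: H is diagonal, so H^(-1) * g = [0.0335, -1.9081, -0.1089, -0.012].
Step 2: g^T H^(-1) g = sum_i g_i^2 / H_ii
  = (0.2681)^2/8 + (-1.9081)^2/1 + (-1.4152)^2/13 + (-0.1079)^2/9
  = 0.009 + 3.6408 + 0.1541 + 0.0013 = 3.8052
Step 3: Objective decrease = 0.5 * g^T H^(-1) g = 1.9026


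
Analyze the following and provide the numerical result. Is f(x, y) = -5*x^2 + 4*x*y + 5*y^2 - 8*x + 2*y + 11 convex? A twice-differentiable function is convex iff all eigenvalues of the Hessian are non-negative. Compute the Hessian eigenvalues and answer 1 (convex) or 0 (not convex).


The Hessian of f(x,y) = -5*x^2 + 4*x*y + 5*y^2 - 8*x + 2*y + 11 is:
H = [[-10, 4], [4, 10]]
Trace = -10 + 10 = 0
Determinant = -10*10 - (4)^2 = -116
Discriminant = (0)^2 - 4*-116 = 464.0
Eigenvalues: lambda_1 = -10.7703, lambda_2 = 10.7703
The function is not convex.

0


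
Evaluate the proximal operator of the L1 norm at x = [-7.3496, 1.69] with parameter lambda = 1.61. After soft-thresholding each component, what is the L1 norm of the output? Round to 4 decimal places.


Soft-thresholding with lambda = 1.61:
prox(-7.3496) = sign(-7.3496)*max(|-7.3496| - 1.61, 0) = -5.7396
prox(1.69) = sign(1.69)*max(|1.69| - 1.61, 0) = 0.08
prox(x) = [-5.7396, 0.08]
||prox(x)||_1 = 5.7396 + 0.08 = 5.8196


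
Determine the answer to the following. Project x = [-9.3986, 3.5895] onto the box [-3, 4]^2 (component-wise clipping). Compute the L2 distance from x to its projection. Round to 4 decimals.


Project each component onto [-3, 4].
clip(-9.3986) = -3.0, clip(3.5895) = 3.5895
Projection = [-3.0, 3.5895]
Squared diffs: [40.9421, 0.0]
Distance = sqrt(40.9421) = 6.3986


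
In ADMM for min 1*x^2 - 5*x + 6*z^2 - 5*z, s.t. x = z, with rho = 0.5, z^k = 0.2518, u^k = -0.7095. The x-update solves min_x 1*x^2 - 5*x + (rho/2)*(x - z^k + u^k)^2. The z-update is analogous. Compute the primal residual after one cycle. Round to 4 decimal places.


ADMM iteration with rho = 0.5, z^k = 0.2518, u^k = -0.7095
Step 1: x-update.
Minimize 1*x^2 - 5*x + (0.5/2)*(x - 0.2518 - 0.7095)^2
FOC: (2*1 + 0.5)*x = 5 + 0.5*(0.2518 + 0.7095)
x^{k+1} = 2.1923
Step 2: z-update.
Minimize 6*z^2 - 5*z + (0.5/2)*(2.1923 - z - 0.7095)^2
FOC: (2*6 + 0.5)*z = 5 + 0.5*(2.1923 - 0.7095)
z^{k+1} = 0.4593
Step 3: u-update.
u^{k+1} = -0.7095 + 2.1923 - 0.4593 = 1.0234
Step 4: Primal residual = |2.1923 - 0.4593| = 1.7329


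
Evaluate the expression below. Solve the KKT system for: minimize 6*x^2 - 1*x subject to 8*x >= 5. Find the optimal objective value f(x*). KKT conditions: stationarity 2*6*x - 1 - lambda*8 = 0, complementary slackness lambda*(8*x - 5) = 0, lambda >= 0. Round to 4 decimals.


Step 1: Try lambda = 0 (constraint inactive).
x_unc = 1/(2*6) = 0.0833
Check: 8*0.0833 = 0.6664 < 5 -- violated!
Step 2: Constraint must be active: 8*x = 5
x* = 5/8 = 0.625
lambda = (2*6*0.625 - 1)/8 = 0.8125
Step 3: Compute optimal value.
f(x*) = 6*0.625^2 - 1*0.625 = 1.7188


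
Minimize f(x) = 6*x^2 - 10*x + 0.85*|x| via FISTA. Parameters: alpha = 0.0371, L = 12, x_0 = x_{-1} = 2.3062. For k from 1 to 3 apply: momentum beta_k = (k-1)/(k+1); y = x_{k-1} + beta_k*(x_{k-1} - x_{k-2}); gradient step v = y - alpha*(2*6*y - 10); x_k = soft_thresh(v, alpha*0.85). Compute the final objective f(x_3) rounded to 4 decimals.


FISTA on f(x) = 6*x^2 - 10*x + 0.85*|x|
L = 12, alpha = 0.0371
Iteration 1: beta = 0.0, y = 2.3062 + 0.0*(2.3062 - 2.3062) = 2.3062
  grad(y) = 17.6744, v = y - alpha*grad = 1.6505
  prox(v) = soft_thresh(1.6505, 0.0315) = 1.6189
Iteration 2: beta = 0.3333, y = 1.6189 + 0.3333*(1.6189 - 2.3062) = 1.3899
  grad(y) = 6.6783, v = y - alpha*grad = 1.1421
  prox(v) = soft_thresh(1.1421, 0.0315) = 1.1106
Iteration 3: beta = 0.5, y = 1.1106 + 0.5*(1.1106 - 1.6189) = 0.8564
  grad(y) = 0.2764, v = y - alpha*grad = 0.8461
  prox(v) = soft_thresh(0.8461, 0.0315) = 0.8146
f(x_3) = 6*0.8146^2 - 10*0.8146 + 0.85*|0.8146| = -3.4722


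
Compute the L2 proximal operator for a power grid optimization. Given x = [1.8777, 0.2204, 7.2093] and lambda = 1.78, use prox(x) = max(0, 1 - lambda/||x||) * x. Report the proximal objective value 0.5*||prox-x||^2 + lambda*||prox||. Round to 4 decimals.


Step 1: Compute ||x||.
||x|| = 7.4531
Step 2: Compute scaling factor.
scale = max(0, 1 - 1.78/7.4531) = 0.7612
Step 3: prox(x) = [1.4293, 0.1678, 5.4875]
||prox(x)|| = 5.6731
Step 4: Proximal objective.
0.5*||prox-x||^2 = 1.5842
lambda*||prox|| = 10.0981
Total = 11.6823


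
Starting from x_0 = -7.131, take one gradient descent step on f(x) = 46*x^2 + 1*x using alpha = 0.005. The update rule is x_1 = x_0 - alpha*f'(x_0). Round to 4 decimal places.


We compute the gradient at x_0 and apply the update.
f'(x) = 92*x + 1
f'(-7.131) = 92*-7.131 + 1 = -655.052
x_1 = -7.131 - 0.005*-655.052 = -3.8557


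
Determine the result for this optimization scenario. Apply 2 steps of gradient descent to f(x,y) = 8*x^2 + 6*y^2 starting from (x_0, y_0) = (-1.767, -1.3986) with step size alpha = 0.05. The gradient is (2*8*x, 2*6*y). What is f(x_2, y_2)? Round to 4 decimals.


Gradient descent on f(x,y) = 8*x^2 + 6*y^2.
Starting point: (-1.767, -1.3986), alpha = 0.05
Step 1: grad_x = 2*8*-1.767 = -28.272, grad_y = 2*6*-1.3986 = -16.7832
  x_1 = -1.767 - 0.05*-28.272 = -0.3534
  y_1 = -1.3986 - 0.05*-16.7832 = -0.5594
Step 2: grad_x = 2*8*-0.3534 = -5.6544, grad_y = 2*6*-0.5594 = -6.7133
  x_2 = -0.3534 - 0.05*-5.6544 = -0.0707
  y_2 = -0.5594 - 0.05*-6.7133 = -0.2238
f(-0.0707, -0.2238) = 8*(-0.0707)^2 + 6*(-0.2238)^2 = 0.3404


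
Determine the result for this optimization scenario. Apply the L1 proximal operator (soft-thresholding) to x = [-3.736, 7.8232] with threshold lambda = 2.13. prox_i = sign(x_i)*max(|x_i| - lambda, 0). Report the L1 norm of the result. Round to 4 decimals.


Soft-thresholding with lambda = 2.13:
prox(-3.736) = sign(-3.736)*max(|-3.736| - 2.13, 0) = -1.606
prox(7.8232) = sign(7.8232)*max(|7.8232| - 2.13, 0) = 5.6932
prox(x) = [-1.606, 5.6932]
||prox(x)||_1 = 1.606 + 5.6932 = 7.2992


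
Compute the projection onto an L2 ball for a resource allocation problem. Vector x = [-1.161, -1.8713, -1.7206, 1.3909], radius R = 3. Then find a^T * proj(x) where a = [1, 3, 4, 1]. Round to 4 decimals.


Step 1: Compute ||x|| (intermediates to 6 decimals).
||x|| = sqrt((-1.161)^2 + (-1.8713)^2 + (-1.7206)^2 + 1.3909^2) = 3.121659
Step 2: Project.
Since ||x|| > R, scale = R/||x|| = 3/3.121659 = 0.961027, proj(x) = scale * x
proj(x) = [-1.115752, -1.79837, -1.653543, 1.336692]
Step 3: Dot product.
a^T * proj(x) = 1*(-1.115752) + 3*(-1.79837) + 4*(-1.653543) + 1*1.336692 = -11.7883


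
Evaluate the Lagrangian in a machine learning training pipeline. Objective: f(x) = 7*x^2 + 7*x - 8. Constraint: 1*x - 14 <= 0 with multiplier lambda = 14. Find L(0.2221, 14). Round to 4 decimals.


Step 1: Evaluate f(x).
f(0.2221) = 7*0.2221^2 + 7*0.2221 - 8 = -6.1
Step 2: Evaluate g(x).
g(0.2221) = 1*0.2221 - 14 = -13.7779
Step 3: Compute Lagrangian.
L = -6.1 + 14*-13.7779 = -198.9906


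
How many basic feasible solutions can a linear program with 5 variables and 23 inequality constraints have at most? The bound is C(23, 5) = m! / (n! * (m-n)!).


Each vertex corresponds to some choice of n active constraints out of m, so the number of vertices is at most C(m, n) = m! / (n!(m-n)!).
m = 23, n = 5
Numerator: 23 * 22 * 21 * 20 * 19
Denominator: 5! = 120
C(23, 5) = 33649


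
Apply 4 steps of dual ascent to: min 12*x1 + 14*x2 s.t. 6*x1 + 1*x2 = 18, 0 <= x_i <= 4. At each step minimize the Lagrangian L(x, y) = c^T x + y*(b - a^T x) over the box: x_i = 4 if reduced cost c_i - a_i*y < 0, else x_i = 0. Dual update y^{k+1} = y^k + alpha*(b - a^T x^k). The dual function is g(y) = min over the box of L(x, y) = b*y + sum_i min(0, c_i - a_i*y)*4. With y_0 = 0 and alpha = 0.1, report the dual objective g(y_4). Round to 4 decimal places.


Dual ascent for LP: min 12*x1 + 14*x2, 6*x1 + 1*x2 = 18, 0 <= x_i <= 4
Step 1: y^k = 0.0, reduced costs: (12.0, 14.0)
  x^k = (0.0, 0.0), subgradient = b - a^T x = 18.0
  y^{k+1} = 0.0 + 0.1*18.0 = 1.8
Step 2: y^k = 1.8, reduced costs: (1.2, 12.2)
  x^k = (0.0, 0.0), subgradient = b - a^T x = 18.0
  y^{k+1} = 1.8 + 0.1*18.0 = 3.6
Step 3: y^k = 3.6, reduced costs: (-9.6, 10.4)
  x^k = (4.0, 0.0), subgradient = b - a^T x = -6.0
  y^{k+1} = 3.6 + 0.1*-6.0 = 3.0
Step 4: y^k = 3.0, reduced costs: (-6.0, 11.0)
  x^k = (4.0, 0.0), subgradient = b - a^T x = -6.0
  y^{k+1} = 3.0 + 0.1*-6.0 = 2.4
Dual objective at y_4 = 2.4: reduced costs (-2.4, 11.6), box minimizer x = (4.0, 0.0)
g(y_4) = b*y + (c1 - a1*y)*x1 + (c2 - a2*y)*x2 = 18*2.4 + (-2.4)*4.0 + 11.6*0.0 = 43.2 - 9.6 + 0.0 = 33.6


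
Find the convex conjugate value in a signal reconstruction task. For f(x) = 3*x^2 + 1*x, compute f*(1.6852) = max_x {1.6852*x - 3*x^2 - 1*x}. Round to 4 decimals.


f*(y) = sup_x {y*x - a*x^2 - b*x} = sup_x {(y-b)*x - a*x^2}
FOC: (y - b) - 2a*x = 0 => x* = (y - b)/(2a)
x* = (1.6852 - 1)/(2*3) = 0.1142
f*(1.6852) = (y-b)^2/(4a) = (1.6852 - 1)^2/(4*3)
= 0.4695/12 = 0.0391


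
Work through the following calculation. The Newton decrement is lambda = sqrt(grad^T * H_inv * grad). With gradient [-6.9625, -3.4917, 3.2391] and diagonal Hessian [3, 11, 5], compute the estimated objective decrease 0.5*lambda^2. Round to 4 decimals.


Step 1: H is diagonal, so H^(-1) * g = [-2.3208, -0.3174, 0.6478].
Step 2: g^T H^(-1) g = sum_i g_i^2 / H_ii
  = (-6.9625)^2/3 + (-3.4917)^2/11 + (3.2391)^2/5
  = 16.1588 + 1.1084 + 2.0984 = 19.3655
Step 3: Objective decrease = 0.5 * g^T H^(-1) g = 9.6828


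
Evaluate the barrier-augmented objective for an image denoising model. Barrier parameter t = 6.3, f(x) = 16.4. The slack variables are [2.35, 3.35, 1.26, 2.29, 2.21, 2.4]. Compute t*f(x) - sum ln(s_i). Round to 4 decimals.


Step 1: Compute log-barrier.
ln values: [0.8544, 1.209, 0.2311, 0.8286, 0.793, 0.8755]
phi = -(0.8544 + 1.209 + 0.2311 + 0.8286 + 0.793 + 0.8755) = -4.7915
Step 2: Compute augmented objective.
t*f(x) = 6.3*16.4 = 103.32
Total = 103.32 - 4.7915 = 98.5285


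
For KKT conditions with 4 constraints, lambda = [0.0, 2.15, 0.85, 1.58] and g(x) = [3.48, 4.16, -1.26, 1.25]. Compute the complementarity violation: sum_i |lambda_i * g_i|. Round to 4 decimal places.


KKT complementary slackness check:
lambda_1 * g_1 = 0.0 * 3.48 = 0.0
lambda_2 * g_2 = 2.15 * 4.16 = 8.944
lambda_3 * g_3 = 0.85 * -1.26 = -1.071
lambda_4 * g_4 = 1.58 * 1.25 = 1.975
Total violation = 0.0 + 8.944 + 1.071 + 1.975 = 11.99


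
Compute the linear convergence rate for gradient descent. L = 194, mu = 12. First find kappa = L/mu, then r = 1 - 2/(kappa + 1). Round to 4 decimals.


Step 1: Compute the condition number.
kappa = L/mu = 194/12 = 16.1667
Step 2: Compute the convergence rate.
r = 1 - 2/(kappa + 1) = 1 - 2*mu/(L + mu) = (L - mu)/(L + mu) = 182/206 = 0.8835


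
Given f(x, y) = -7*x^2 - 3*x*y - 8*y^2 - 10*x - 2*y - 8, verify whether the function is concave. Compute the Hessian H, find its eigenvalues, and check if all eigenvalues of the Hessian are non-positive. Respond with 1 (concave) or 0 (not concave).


The Hessian of f(x,y) = -7*x^2 - 3*x*y - 8*y^2 - 10*x - 2*y - 8 is:
H = [[-14, -3], [-3, -16]]
Trace = -14 - 16 = -30
Determinant = -14*-16 - (-3)^2 = 215
Discriminant = (-30)^2 - 4*215 = 40.0
Eigenvalues: lambda_1 = -18.1623, lambda_2 = -11.8377
The function is concave.

1


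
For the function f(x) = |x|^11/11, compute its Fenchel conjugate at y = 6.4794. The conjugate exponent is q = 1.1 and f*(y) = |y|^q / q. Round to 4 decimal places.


The conjugate exponent q satisfies 1/p + 1/q = 1.
p = 11, so q = 11/(11 - 1) = 1.1
|y|^q = 6.4794^1.1 = 7.8107
f*(6.4794) = 7.8107 / 1.1 = 7.1006


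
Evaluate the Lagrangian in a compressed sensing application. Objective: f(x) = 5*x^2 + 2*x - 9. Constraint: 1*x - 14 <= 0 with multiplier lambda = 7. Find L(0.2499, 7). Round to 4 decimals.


Step 1: Evaluate f(x).
f(0.2499) = 5*0.2499^2 + 2*0.2499 - 9 = -8.1879
Step 2: Evaluate g(x).
g(0.2499) = 1*0.2499 - 14 = -13.7501
Step 3: Compute Lagrangian.
L = -8.1879 + 7*-13.7501 = -104.4386


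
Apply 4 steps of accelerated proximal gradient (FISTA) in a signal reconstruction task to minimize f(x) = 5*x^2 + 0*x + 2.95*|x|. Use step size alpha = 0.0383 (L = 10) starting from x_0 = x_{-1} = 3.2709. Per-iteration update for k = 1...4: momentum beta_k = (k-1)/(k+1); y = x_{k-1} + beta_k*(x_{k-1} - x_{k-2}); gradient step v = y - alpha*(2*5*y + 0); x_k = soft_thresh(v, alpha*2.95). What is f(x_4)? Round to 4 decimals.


FISTA on f(x) = 5*x^2 + 0*x + 2.95*|x|
L = 10, alpha = 0.0383
Iteration 1: beta = 0.0, y = 3.2709 + 0.0*(3.2709 - 3.2709) = 3.2709
  grad(y) = 32.709, v = y - alpha*grad = 2.0181
  prox(v) = soft_thresh(2.0181, 0.113) = 1.9052
Iteration 2: beta = 0.3333, y = 1.9052 + 0.3333*(1.9052 - 3.2709) = 1.4499
  grad(y) = 14.4991, v = y - alpha*grad = 0.8946
  prox(v) = soft_thresh(0.8946, 0.113) = 0.7816
Iteration 3: beta = 0.5, y = 0.7816 + 0.5*(0.7816 - 1.9052) = 0.2198
  grad(y) = 2.1984, v = y - alpha*grad = 0.1356
  prox(v) = soft_thresh(0.1356, 0.113) = 0.0227
Iteration 4: beta = 0.6, y = 0.0227 + 0.6*(0.0227 - 0.7816) = -0.4327
  grad(y) = -4.3272, v = y - alpha*grad = -0.267
  prox(v) = soft_thresh(-0.267, 0.113) = -0.154
f(x_4) = 5*(-0.154)^2 + 0*(-0.154) + 2.95*|-0.154| = 0.5729


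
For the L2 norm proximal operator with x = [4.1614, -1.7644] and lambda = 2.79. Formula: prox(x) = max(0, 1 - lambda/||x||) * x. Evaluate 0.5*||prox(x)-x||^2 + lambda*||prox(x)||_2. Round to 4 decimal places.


Step 1: Compute ||x||.
||x|| = 4.52
Step 2: Compute scaling factor.
scale = max(0, 1 - 2.79/4.52) = 0.3827
Step 3: prox(x) = [1.5927, -0.6753]
||prox(x)|| = 1.73
Step 4: Proximal objective.
0.5*||prox-x||^2 = 3.8921
lambda*||prox|| = 4.8267
Total = 8.7187


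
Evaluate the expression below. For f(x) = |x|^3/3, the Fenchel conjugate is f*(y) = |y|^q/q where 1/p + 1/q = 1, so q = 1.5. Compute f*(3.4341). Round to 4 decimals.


The conjugate exponent q satisfies 1/p + 1/q = 1.
p = 3, so q = 3/(3 - 1) = 1.5
|y|^q = 3.4341^1.5 = 6.3638
f*(3.4341) = 6.3638 / 1.5 = 4.2426


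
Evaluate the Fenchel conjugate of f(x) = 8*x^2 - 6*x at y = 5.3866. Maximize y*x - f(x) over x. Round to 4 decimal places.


f*(y) = sup_x {y*x - a*x^2 - b*x} = sup_x {(y-b)*x - a*x^2}
FOC: (y - b) - 2a*x = 0 => x* = (y - b)/(2a)
x* = (5.3866 + 6)/(2*8) = 0.7117
f*(5.3866) = (y-b)^2/(4a) = (5.3866 + 6)^2/(4*8)
= 129.6547/32 = 4.0517


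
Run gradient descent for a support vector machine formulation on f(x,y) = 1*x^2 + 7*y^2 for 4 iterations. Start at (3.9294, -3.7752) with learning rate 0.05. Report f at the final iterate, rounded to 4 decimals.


Gradient descent on f(x,y) = 1*x^2 + 7*y^2.
Starting point: (3.9294, -3.7752), alpha = 0.05
Step 1: grad_x = 2*1*3.9294 = 7.8588, grad_y = 2*7*-3.7752 = -52.8528
  x_1 = 3.9294 - 0.05*7.8588 = 3.5365
  y_1 = -3.7752 - 0.05*-52.8528 = -1.1326
Step 2: grad_x = 2*1*3.5365 = 7.0729, grad_y = 2*7*-1.1326 = -15.8558
  x_2 = 3.5365 - 0.05*7.0729 = 3.1828
  y_2 = -1.1326 - 0.05*-15.8558 = -0.3398
Step 3: grad_x = 2*1*3.1828 = 6.3656, grad_y = 2*7*-0.3398 = -4.7568
  x_3 = 3.1828 - 0.05*6.3656 = 2.8645
  y_3 = -0.3398 - 0.05*-4.7568 = -0.1019
Step 4: grad_x = 2*1*2.8645 = 5.7291, grad_y = 2*7*-0.1019 = -1.427
  x_4 = 2.8645 - 0.05*5.7291 = 2.5781
  y_4 = -0.1019 - 0.05*-1.427 = -0.0306
f(2.5781, -0.0306) = 1*2.5781^2 + 7*(-0.0306)^2 = 6.653


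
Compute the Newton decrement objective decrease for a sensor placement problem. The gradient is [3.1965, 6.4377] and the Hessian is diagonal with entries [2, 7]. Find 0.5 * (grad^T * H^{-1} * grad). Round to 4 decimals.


Step 1: H is diagonal, so H^(-1) * g = [1.5983, 0.9197].
Step 2: g^T H^(-1) g = sum_i g_i^2 / H_ii
  = (3.1965)^2/2 + (6.4377)^2/7
  = 5.1088 + 5.9206 = 11.0294
Step 3: Objective decrease = 0.5 * g^T H^(-1) g = 5.5147


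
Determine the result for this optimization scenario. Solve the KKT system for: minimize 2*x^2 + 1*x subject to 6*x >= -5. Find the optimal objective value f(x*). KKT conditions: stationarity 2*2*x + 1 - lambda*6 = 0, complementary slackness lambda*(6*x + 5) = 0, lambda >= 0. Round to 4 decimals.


Step 1: Try lambda = 0 (constraint inactive).
Stationarity: 2*2*x + 1 = 0
x* = -1/(2*2) = -0.25
Check constraint: 6*-0.25 = -1.5 >= -5 -- satisfied.
Step 2: Compute optimal value.
f(x*) = 2*(-0.25)^2 + 1*(-0.25) = -0.125


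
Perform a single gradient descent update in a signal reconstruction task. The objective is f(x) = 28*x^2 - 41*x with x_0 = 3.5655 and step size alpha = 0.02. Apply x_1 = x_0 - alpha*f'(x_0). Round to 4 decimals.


We compute the gradient at x_0 and apply the update.
f'(x) = 56*x - 41
f'(3.5655) = 56*3.5655 - 41 = 158.668
x_1 = 3.5655 - 0.02*158.668 = 0.3921


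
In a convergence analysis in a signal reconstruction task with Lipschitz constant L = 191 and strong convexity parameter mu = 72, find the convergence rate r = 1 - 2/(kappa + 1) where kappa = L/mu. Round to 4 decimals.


Step 1: Compute the condition number.
kappa = L/mu = 191/72 = 2.6528
Step 2: Compute the convergence rate.
r = 1 - 2/(kappa + 1) = 1 - 2*mu/(L + mu) = (L - mu)/(L + mu) = 119/263 = 0.4525


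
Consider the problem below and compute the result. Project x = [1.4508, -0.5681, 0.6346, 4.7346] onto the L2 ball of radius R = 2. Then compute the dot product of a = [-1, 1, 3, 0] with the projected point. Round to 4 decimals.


Step 1: Compute ||x|| (intermediates to 6 decimals).
||x|| = sqrt(1.4508^2 + (-0.5681)^2 + 0.6346^2 + 4.7346^2) = 5.024611
Step 2: Project.
Since ||x|| > R, scale = R/||x|| = 2/5.024611 = 0.398041, proj(x) = scale * x
proj(x) = [0.577478, -0.226127, 0.252597, 1.884565]
Step 3: Dot product.
a^T * proj(x) = -1*0.577478 + 1*(-0.226127) + 3*0.252597 + 0*1.884565 = -0.0458


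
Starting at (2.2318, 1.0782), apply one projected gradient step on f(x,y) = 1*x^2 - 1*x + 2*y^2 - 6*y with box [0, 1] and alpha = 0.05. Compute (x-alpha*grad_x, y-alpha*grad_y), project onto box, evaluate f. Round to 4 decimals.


Step 1: Compute gradient at (2.2318, 1.0782).
grad_x = 2*1*2.2318 - 1 = 3.4636
grad_y = 2*2*1.0782 - 6 = -1.6872
Step 2: Gradient step.
x_raw = 2.2318 - 0.05*3.4636 = 2.0586
y_raw = 1.0782 - 0.05*-1.6872 = 1.1626
Step 3: Project onto [0, 1].
x_proj = clip(2.0586) = 1.0
y_proj = clip(1.1626) = 1.0
Step 4: Evaluate f.
f(1.0, 1.0) = -4.0


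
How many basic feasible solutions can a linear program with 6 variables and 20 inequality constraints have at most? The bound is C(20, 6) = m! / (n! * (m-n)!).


Each vertex corresponds to some choice of n active constraints out of m, so the number of vertices is at most C(m, n) = m! / (n!(m-n)!).
m = 20, n = 6
Numerator: 20 * 19 * 18 * 17 * 16 * 15
Denominator: 6! = 720
C(20, 6) = 38760


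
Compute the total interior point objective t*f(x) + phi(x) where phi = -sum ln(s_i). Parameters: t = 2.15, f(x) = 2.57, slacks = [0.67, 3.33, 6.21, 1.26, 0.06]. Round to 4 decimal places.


Step 1: Compute log-barrier.
ln values: [-0.4005, 1.203, 1.8262, 0.2311, -2.8134]
phi = -(-0.4005 + 1.203 + 1.8262 + 0.2311 - 2.8134) = -0.0464
Step 2: Compute augmented objective.
t*f(x) = 2.15*2.57 = 5.5255
Total = 5.5255 - 0.0464 = 5.4791


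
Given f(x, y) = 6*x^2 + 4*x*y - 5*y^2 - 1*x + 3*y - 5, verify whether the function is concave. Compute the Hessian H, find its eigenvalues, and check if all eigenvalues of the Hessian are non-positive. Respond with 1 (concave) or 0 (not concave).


The Hessian of f(x,y) = 6*x^2 + 4*x*y - 5*y^2 - 1*x + 3*y - 5 is:
H = [[12, 4], [4, -10]]
Trace = 12 - 10 = 2
Determinant = 12*-10 - (4)^2 = -136
Discriminant = (2)^2 - 4*-136 = 548.0
Eigenvalues: lambda_1 = -10.7047, lambda_2 = 12.7047
The function is not concave.

0
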